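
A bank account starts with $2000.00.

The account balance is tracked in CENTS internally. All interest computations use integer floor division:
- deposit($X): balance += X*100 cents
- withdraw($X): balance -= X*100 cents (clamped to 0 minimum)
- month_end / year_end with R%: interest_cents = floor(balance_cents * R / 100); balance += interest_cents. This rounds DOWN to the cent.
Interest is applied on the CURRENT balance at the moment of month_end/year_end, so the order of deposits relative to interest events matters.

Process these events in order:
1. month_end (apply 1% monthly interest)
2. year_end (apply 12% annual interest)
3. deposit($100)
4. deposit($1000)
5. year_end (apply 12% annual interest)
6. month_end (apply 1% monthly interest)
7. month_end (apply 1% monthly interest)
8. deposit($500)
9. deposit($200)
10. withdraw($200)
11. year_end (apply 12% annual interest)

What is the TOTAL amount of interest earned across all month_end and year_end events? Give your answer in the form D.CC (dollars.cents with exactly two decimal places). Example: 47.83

After 1 (month_end (apply 1% monthly interest)): balance=$2020.00 total_interest=$20.00
After 2 (year_end (apply 12% annual interest)): balance=$2262.40 total_interest=$262.40
After 3 (deposit($100)): balance=$2362.40 total_interest=$262.40
After 4 (deposit($1000)): balance=$3362.40 total_interest=$262.40
After 5 (year_end (apply 12% annual interest)): balance=$3765.88 total_interest=$665.88
After 6 (month_end (apply 1% monthly interest)): balance=$3803.53 total_interest=$703.53
After 7 (month_end (apply 1% monthly interest)): balance=$3841.56 total_interest=$741.56
After 8 (deposit($500)): balance=$4341.56 total_interest=$741.56
After 9 (deposit($200)): balance=$4541.56 total_interest=$741.56
After 10 (withdraw($200)): balance=$4341.56 total_interest=$741.56
After 11 (year_end (apply 12% annual interest)): balance=$4862.54 total_interest=$1262.54

Answer: 1262.54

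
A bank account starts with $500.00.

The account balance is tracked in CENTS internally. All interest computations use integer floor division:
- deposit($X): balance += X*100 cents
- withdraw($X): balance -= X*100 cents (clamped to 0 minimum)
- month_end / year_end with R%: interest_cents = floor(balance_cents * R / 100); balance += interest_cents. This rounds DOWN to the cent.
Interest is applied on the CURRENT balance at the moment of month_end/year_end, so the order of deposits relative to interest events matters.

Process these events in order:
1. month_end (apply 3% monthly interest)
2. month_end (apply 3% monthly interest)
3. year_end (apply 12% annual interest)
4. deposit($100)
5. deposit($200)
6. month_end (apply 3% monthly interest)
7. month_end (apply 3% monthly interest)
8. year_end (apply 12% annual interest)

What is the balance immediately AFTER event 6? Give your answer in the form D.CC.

Answer: 920.92

Derivation:
After 1 (month_end (apply 3% monthly interest)): balance=$515.00 total_interest=$15.00
After 2 (month_end (apply 3% monthly interest)): balance=$530.45 total_interest=$30.45
After 3 (year_end (apply 12% annual interest)): balance=$594.10 total_interest=$94.10
After 4 (deposit($100)): balance=$694.10 total_interest=$94.10
After 5 (deposit($200)): balance=$894.10 total_interest=$94.10
After 6 (month_end (apply 3% monthly interest)): balance=$920.92 total_interest=$120.92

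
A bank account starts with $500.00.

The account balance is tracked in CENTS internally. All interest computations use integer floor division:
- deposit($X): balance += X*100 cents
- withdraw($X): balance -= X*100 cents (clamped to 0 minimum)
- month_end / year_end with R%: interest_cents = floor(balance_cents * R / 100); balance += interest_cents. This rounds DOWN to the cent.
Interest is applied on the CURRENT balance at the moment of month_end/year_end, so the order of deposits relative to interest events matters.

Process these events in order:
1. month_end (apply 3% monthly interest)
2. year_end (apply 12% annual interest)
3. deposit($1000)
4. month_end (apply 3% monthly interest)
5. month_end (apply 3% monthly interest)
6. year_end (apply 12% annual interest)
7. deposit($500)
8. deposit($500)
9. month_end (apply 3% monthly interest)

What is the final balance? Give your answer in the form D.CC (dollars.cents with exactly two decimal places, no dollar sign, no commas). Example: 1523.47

After 1 (month_end (apply 3% monthly interest)): balance=$515.00 total_interest=$15.00
After 2 (year_end (apply 12% annual interest)): balance=$576.80 total_interest=$76.80
After 3 (deposit($1000)): balance=$1576.80 total_interest=$76.80
After 4 (month_end (apply 3% monthly interest)): balance=$1624.10 total_interest=$124.10
After 5 (month_end (apply 3% monthly interest)): balance=$1672.82 total_interest=$172.82
After 6 (year_end (apply 12% annual interest)): balance=$1873.55 total_interest=$373.55
After 7 (deposit($500)): balance=$2373.55 total_interest=$373.55
After 8 (deposit($500)): balance=$2873.55 total_interest=$373.55
After 9 (month_end (apply 3% monthly interest)): balance=$2959.75 total_interest=$459.75

Answer: 2959.75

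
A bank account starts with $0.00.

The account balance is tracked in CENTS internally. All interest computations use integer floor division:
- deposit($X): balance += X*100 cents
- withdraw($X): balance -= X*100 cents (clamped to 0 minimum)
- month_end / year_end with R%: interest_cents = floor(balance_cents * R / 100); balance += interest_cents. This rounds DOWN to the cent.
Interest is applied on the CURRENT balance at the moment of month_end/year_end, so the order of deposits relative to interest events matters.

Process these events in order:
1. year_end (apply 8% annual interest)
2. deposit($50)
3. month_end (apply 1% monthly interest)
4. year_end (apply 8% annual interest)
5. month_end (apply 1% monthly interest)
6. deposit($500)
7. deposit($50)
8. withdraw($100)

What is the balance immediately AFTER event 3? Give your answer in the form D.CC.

After 1 (year_end (apply 8% annual interest)): balance=$0.00 total_interest=$0.00
After 2 (deposit($50)): balance=$50.00 total_interest=$0.00
After 3 (month_end (apply 1% monthly interest)): balance=$50.50 total_interest=$0.50

Answer: 50.50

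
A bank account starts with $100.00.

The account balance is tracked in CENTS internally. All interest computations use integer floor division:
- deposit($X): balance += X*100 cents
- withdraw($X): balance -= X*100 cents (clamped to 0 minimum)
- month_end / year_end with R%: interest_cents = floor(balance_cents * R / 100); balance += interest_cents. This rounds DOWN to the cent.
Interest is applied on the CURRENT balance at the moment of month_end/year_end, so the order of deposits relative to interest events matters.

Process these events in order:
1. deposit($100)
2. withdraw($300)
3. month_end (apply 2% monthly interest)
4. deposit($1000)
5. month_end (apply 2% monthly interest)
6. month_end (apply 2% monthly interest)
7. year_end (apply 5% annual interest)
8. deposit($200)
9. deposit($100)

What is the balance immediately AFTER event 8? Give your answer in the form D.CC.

Answer: 1292.42

Derivation:
After 1 (deposit($100)): balance=$200.00 total_interest=$0.00
After 2 (withdraw($300)): balance=$0.00 total_interest=$0.00
After 3 (month_end (apply 2% monthly interest)): balance=$0.00 total_interest=$0.00
After 4 (deposit($1000)): balance=$1000.00 total_interest=$0.00
After 5 (month_end (apply 2% monthly interest)): balance=$1020.00 total_interest=$20.00
After 6 (month_end (apply 2% monthly interest)): balance=$1040.40 total_interest=$40.40
After 7 (year_end (apply 5% annual interest)): balance=$1092.42 total_interest=$92.42
After 8 (deposit($200)): balance=$1292.42 total_interest=$92.42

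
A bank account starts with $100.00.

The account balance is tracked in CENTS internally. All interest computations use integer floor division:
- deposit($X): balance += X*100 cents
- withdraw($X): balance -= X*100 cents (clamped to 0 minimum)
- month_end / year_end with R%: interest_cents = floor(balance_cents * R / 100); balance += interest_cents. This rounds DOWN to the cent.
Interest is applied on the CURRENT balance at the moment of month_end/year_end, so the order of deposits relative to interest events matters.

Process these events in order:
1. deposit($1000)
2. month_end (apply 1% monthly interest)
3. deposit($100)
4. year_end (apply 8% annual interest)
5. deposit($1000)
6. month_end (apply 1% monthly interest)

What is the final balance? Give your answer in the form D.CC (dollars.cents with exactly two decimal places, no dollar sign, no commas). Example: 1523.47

After 1 (deposit($1000)): balance=$1100.00 total_interest=$0.00
After 2 (month_end (apply 1% monthly interest)): balance=$1111.00 total_interest=$11.00
After 3 (deposit($100)): balance=$1211.00 total_interest=$11.00
After 4 (year_end (apply 8% annual interest)): balance=$1307.88 total_interest=$107.88
After 5 (deposit($1000)): balance=$2307.88 total_interest=$107.88
After 6 (month_end (apply 1% monthly interest)): balance=$2330.95 total_interest=$130.95

Answer: 2330.95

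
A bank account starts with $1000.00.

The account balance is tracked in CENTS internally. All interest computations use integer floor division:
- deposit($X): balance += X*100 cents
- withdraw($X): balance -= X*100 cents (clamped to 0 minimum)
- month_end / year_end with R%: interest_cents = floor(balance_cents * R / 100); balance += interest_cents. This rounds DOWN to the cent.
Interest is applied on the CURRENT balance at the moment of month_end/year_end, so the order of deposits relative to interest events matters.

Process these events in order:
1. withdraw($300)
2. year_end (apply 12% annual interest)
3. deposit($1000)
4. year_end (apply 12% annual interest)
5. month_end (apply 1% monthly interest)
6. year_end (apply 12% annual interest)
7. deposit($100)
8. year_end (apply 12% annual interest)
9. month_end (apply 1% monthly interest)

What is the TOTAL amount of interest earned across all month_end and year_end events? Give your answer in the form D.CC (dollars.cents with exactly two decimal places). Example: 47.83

After 1 (withdraw($300)): balance=$700.00 total_interest=$0.00
After 2 (year_end (apply 12% annual interest)): balance=$784.00 total_interest=$84.00
After 3 (deposit($1000)): balance=$1784.00 total_interest=$84.00
After 4 (year_end (apply 12% annual interest)): balance=$1998.08 total_interest=$298.08
After 5 (month_end (apply 1% monthly interest)): balance=$2018.06 total_interest=$318.06
After 6 (year_end (apply 12% annual interest)): balance=$2260.22 total_interest=$560.22
After 7 (deposit($100)): balance=$2360.22 total_interest=$560.22
After 8 (year_end (apply 12% annual interest)): balance=$2643.44 total_interest=$843.44
After 9 (month_end (apply 1% monthly interest)): balance=$2669.87 total_interest=$869.87

Answer: 869.87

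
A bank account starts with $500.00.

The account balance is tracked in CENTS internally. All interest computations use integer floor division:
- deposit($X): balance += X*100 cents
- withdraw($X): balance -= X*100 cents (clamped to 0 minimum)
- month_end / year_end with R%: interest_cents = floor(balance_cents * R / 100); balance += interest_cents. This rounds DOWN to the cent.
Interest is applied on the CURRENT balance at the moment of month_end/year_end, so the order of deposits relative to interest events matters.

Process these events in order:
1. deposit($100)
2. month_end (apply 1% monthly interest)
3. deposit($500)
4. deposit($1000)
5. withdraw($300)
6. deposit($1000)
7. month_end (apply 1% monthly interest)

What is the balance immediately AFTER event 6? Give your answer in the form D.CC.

Answer: 2806.00

Derivation:
After 1 (deposit($100)): balance=$600.00 total_interest=$0.00
After 2 (month_end (apply 1% monthly interest)): balance=$606.00 total_interest=$6.00
After 3 (deposit($500)): balance=$1106.00 total_interest=$6.00
After 4 (deposit($1000)): balance=$2106.00 total_interest=$6.00
After 5 (withdraw($300)): balance=$1806.00 total_interest=$6.00
After 6 (deposit($1000)): balance=$2806.00 total_interest=$6.00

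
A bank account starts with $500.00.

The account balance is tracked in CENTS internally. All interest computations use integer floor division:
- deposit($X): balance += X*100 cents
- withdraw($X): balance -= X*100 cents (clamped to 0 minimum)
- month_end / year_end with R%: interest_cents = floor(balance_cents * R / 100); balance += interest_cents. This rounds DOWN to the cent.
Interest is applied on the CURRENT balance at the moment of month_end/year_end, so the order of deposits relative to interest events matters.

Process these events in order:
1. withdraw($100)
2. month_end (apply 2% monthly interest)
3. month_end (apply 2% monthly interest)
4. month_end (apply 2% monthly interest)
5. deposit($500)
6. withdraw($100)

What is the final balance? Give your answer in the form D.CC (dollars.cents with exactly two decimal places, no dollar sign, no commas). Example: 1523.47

Answer: 824.48

Derivation:
After 1 (withdraw($100)): balance=$400.00 total_interest=$0.00
After 2 (month_end (apply 2% monthly interest)): balance=$408.00 total_interest=$8.00
After 3 (month_end (apply 2% monthly interest)): balance=$416.16 total_interest=$16.16
After 4 (month_end (apply 2% monthly interest)): balance=$424.48 total_interest=$24.48
After 5 (deposit($500)): balance=$924.48 total_interest=$24.48
After 6 (withdraw($100)): balance=$824.48 total_interest=$24.48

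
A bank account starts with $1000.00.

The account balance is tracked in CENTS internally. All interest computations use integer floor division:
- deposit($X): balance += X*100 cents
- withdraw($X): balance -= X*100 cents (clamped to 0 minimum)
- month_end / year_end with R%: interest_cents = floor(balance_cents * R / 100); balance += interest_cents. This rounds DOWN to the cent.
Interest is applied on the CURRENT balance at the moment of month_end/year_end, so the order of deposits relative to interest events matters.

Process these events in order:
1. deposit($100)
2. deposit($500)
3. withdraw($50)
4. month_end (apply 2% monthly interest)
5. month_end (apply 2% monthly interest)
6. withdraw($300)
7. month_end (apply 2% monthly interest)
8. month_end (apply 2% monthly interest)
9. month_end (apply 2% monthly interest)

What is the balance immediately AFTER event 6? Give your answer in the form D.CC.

Answer: 1312.62

Derivation:
After 1 (deposit($100)): balance=$1100.00 total_interest=$0.00
After 2 (deposit($500)): balance=$1600.00 total_interest=$0.00
After 3 (withdraw($50)): balance=$1550.00 total_interest=$0.00
After 4 (month_end (apply 2% monthly interest)): balance=$1581.00 total_interest=$31.00
After 5 (month_end (apply 2% monthly interest)): balance=$1612.62 total_interest=$62.62
After 6 (withdraw($300)): balance=$1312.62 total_interest=$62.62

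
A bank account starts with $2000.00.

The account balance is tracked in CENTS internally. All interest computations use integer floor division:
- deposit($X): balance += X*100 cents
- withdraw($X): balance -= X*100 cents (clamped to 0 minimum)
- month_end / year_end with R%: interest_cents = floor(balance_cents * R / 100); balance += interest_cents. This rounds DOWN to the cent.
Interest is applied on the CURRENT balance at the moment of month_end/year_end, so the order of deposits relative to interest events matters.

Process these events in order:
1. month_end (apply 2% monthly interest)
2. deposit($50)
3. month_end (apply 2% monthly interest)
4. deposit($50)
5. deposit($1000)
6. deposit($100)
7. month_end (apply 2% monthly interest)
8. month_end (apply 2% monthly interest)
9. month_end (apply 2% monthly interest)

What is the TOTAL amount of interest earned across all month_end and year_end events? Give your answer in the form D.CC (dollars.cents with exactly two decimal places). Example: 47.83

After 1 (month_end (apply 2% monthly interest)): balance=$2040.00 total_interest=$40.00
After 2 (deposit($50)): balance=$2090.00 total_interest=$40.00
After 3 (month_end (apply 2% monthly interest)): balance=$2131.80 total_interest=$81.80
After 4 (deposit($50)): balance=$2181.80 total_interest=$81.80
After 5 (deposit($1000)): balance=$3181.80 total_interest=$81.80
After 6 (deposit($100)): balance=$3281.80 total_interest=$81.80
After 7 (month_end (apply 2% monthly interest)): balance=$3347.43 total_interest=$147.43
After 8 (month_end (apply 2% monthly interest)): balance=$3414.37 total_interest=$214.37
After 9 (month_end (apply 2% monthly interest)): balance=$3482.65 total_interest=$282.65

Answer: 282.65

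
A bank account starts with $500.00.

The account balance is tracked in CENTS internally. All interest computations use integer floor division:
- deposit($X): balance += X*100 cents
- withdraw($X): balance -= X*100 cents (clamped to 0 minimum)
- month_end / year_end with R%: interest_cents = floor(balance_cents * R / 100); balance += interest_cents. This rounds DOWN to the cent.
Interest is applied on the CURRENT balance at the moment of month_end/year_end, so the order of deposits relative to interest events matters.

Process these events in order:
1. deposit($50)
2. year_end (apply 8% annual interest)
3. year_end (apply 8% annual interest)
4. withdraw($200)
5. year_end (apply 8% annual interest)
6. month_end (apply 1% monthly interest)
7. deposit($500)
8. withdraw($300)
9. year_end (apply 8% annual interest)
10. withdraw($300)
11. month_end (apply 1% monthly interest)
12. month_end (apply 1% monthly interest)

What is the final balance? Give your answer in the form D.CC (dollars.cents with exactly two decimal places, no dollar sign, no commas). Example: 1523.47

Answer: 444.88

Derivation:
After 1 (deposit($50)): balance=$550.00 total_interest=$0.00
After 2 (year_end (apply 8% annual interest)): balance=$594.00 total_interest=$44.00
After 3 (year_end (apply 8% annual interest)): balance=$641.52 total_interest=$91.52
After 4 (withdraw($200)): balance=$441.52 total_interest=$91.52
After 5 (year_end (apply 8% annual interest)): balance=$476.84 total_interest=$126.84
After 6 (month_end (apply 1% monthly interest)): balance=$481.60 total_interest=$131.60
After 7 (deposit($500)): balance=$981.60 total_interest=$131.60
After 8 (withdraw($300)): balance=$681.60 total_interest=$131.60
After 9 (year_end (apply 8% annual interest)): balance=$736.12 total_interest=$186.12
After 10 (withdraw($300)): balance=$436.12 total_interest=$186.12
After 11 (month_end (apply 1% monthly interest)): balance=$440.48 total_interest=$190.48
After 12 (month_end (apply 1% monthly interest)): balance=$444.88 total_interest=$194.88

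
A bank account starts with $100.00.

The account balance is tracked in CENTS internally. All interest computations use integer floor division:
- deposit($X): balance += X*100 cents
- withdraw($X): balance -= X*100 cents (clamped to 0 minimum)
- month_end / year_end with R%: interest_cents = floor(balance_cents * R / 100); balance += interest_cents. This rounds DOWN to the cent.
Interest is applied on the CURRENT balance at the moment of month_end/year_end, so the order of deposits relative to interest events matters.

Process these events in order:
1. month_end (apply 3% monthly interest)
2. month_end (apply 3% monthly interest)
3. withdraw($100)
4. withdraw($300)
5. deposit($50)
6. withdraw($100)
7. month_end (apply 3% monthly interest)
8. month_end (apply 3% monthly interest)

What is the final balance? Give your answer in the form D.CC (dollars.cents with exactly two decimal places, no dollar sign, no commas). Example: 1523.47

After 1 (month_end (apply 3% monthly interest)): balance=$103.00 total_interest=$3.00
After 2 (month_end (apply 3% monthly interest)): balance=$106.09 total_interest=$6.09
After 3 (withdraw($100)): balance=$6.09 total_interest=$6.09
After 4 (withdraw($300)): balance=$0.00 total_interest=$6.09
After 5 (deposit($50)): balance=$50.00 total_interest=$6.09
After 6 (withdraw($100)): balance=$0.00 total_interest=$6.09
After 7 (month_end (apply 3% monthly interest)): balance=$0.00 total_interest=$6.09
After 8 (month_end (apply 3% monthly interest)): balance=$0.00 total_interest=$6.09

Answer: 0.00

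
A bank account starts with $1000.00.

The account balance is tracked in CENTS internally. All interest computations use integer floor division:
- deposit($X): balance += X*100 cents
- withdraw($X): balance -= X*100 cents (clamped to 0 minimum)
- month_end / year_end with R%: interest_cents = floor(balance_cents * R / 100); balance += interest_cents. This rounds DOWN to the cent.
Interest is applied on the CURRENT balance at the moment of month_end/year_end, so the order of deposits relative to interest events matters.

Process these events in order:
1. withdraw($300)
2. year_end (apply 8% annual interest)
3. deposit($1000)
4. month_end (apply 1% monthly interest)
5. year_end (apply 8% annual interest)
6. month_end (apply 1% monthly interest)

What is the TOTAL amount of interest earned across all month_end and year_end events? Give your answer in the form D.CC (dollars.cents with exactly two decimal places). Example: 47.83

Answer: 234.59

Derivation:
After 1 (withdraw($300)): balance=$700.00 total_interest=$0.00
After 2 (year_end (apply 8% annual interest)): balance=$756.00 total_interest=$56.00
After 3 (deposit($1000)): balance=$1756.00 total_interest=$56.00
After 4 (month_end (apply 1% monthly interest)): balance=$1773.56 total_interest=$73.56
After 5 (year_end (apply 8% annual interest)): balance=$1915.44 total_interest=$215.44
After 6 (month_end (apply 1% monthly interest)): balance=$1934.59 total_interest=$234.59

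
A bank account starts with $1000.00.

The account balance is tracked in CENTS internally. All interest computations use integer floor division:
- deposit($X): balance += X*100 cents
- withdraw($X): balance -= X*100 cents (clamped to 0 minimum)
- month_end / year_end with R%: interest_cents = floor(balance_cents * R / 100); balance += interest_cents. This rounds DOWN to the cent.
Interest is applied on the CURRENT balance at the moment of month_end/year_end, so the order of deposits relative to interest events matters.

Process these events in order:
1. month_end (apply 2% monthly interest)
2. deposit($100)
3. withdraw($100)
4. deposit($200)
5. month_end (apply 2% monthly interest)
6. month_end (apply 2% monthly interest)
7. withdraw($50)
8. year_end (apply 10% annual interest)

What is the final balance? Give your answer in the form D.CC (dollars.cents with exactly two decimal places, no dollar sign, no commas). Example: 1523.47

After 1 (month_end (apply 2% monthly interest)): balance=$1020.00 total_interest=$20.00
After 2 (deposit($100)): balance=$1120.00 total_interest=$20.00
After 3 (withdraw($100)): balance=$1020.00 total_interest=$20.00
After 4 (deposit($200)): balance=$1220.00 total_interest=$20.00
After 5 (month_end (apply 2% monthly interest)): balance=$1244.40 total_interest=$44.40
After 6 (month_end (apply 2% monthly interest)): balance=$1269.28 total_interest=$69.28
After 7 (withdraw($50)): balance=$1219.28 total_interest=$69.28
After 8 (year_end (apply 10% annual interest)): balance=$1341.20 total_interest=$191.20

Answer: 1341.20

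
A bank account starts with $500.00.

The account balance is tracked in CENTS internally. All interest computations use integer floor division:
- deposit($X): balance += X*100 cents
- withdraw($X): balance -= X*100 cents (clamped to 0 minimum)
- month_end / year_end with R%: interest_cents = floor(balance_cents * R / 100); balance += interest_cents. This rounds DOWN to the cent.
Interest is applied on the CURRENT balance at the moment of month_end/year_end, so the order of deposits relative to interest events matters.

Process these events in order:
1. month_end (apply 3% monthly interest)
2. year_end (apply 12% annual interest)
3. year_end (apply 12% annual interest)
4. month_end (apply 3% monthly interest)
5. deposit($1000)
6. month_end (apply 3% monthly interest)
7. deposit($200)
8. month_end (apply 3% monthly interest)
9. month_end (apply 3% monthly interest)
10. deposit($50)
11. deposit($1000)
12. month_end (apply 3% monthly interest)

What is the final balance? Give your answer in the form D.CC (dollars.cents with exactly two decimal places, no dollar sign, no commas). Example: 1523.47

Answer: 3174.44

Derivation:
After 1 (month_end (apply 3% monthly interest)): balance=$515.00 total_interest=$15.00
After 2 (year_end (apply 12% annual interest)): balance=$576.80 total_interest=$76.80
After 3 (year_end (apply 12% annual interest)): balance=$646.01 total_interest=$146.01
After 4 (month_end (apply 3% monthly interest)): balance=$665.39 total_interest=$165.39
After 5 (deposit($1000)): balance=$1665.39 total_interest=$165.39
After 6 (month_end (apply 3% monthly interest)): balance=$1715.35 total_interest=$215.35
After 7 (deposit($200)): balance=$1915.35 total_interest=$215.35
After 8 (month_end (apply 3% monthly interest)): balance=$1972.81 total_interest=$272.81
After 9 (month_end (apply 3% monthly interest)): balance=$2031.99 total_interest=$331.99
After 10 (deposit($50)): balance=$2081.99 total_interest=$331.99
After 11 (deposit($1000)): balance=$3081.99 total_interest=$331.99
After 12 (month_end (apply 3% monthly interest)): balance=$3174.44 total_interest=$424.44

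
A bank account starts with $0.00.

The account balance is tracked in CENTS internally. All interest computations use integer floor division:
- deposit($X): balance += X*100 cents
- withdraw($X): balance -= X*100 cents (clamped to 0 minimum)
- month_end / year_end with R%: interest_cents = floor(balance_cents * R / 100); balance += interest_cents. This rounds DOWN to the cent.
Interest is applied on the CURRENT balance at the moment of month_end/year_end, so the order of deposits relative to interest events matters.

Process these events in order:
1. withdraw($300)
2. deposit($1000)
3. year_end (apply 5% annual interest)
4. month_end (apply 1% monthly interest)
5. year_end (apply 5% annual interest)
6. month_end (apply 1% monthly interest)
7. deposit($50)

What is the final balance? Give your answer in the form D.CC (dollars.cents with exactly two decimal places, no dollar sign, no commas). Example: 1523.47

Answer: 1174.65

Derivation:
After 1 (withdraw($300)): balance=$0.00 total_interest=$0.00
After 2 (deposit($1000)): balance=$1000.00 total_interest=$0.00
After 3 (year_end (apply 5% annual interest)): balance=$1050.00 total_interest=$50.00
After 4 (month_end (apply 1% monthly interest)): balance=$1060.50 total_interest=$60.50
After 5 (year_end (apply 5% annual interest)): balance=$1113.52 total_interest=$113.52
After 6 (month_end (apply 1% monthly interest)): balance=$1124.65 total_interest=$124.65
After 7 (deposit($50)): balance=$1174.65 total_interest=$124.65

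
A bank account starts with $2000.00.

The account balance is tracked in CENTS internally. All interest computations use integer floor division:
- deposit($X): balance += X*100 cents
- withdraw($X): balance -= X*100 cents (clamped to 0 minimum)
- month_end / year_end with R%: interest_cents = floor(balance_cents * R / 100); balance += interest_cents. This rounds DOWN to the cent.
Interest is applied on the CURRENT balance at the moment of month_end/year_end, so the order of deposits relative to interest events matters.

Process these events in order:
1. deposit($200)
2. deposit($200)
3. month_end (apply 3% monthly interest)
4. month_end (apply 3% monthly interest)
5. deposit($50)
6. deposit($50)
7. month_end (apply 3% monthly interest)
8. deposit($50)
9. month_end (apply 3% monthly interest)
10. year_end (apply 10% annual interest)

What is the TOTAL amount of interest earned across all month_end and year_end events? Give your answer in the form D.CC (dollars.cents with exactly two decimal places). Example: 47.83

After 1 (deposit($200)): balance=$2200.00 total_interest=$0.00
After 2 (deposit($200)): balance=$2400.00 total_interest=$0.00
After 3 (month_end (apply 3% monthly interest)): balance=$2472.00 total_interest=$72.00
After 4 (month_end (apply 3% monthly interest)): balance=$2546.16 total_interest=$146.16
After 5 (deposit($50)): balance=$2596.16 total_interest=$146.16
After 6 (deposit($50)): balance=$2646.16 total_interest=$146.16
After 7 (month_end (apply 3% monthly interest)): balance=$2725.54 total_interest=$225.54
After 8 (deposit($50)): balance=$2775.54 total_interest=$225.54
After 9 (month_end (apply 3% monthly interest)): balance=$2858.80 total_interest=$308.80
After 10 (year_end (apply 10% annual interest)): balance=$3144.68 total_interest=$594.68

Answer: 594.68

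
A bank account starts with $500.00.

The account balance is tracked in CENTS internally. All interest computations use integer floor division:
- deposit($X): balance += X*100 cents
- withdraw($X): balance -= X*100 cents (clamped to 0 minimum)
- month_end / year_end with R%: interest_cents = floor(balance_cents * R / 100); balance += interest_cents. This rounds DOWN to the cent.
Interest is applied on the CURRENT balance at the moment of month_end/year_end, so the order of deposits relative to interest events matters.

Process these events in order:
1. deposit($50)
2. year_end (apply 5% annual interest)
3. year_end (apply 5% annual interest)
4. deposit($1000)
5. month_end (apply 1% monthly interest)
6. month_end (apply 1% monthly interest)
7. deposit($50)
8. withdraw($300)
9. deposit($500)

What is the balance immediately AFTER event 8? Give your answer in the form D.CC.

After 1 (deposit($50)): balance=$550.00 total_interest=$0.00
After 2 (year_end (apply 5% annual interest)): balance=$577.50 total_interest=$27.50
After 3 (year_end (apply 5% annual interest)): balance=$606.37 total_interest=$56.37
After 4 (deposit($1000)): balance=$1606.37 total_interest=$56.37
After 5 (month_end (apply 1% monthly interest)): balance=$1622.43 total_interest=$72.43
After 6 (month_end (apply 1% monthly interest)): balance=$1638.65 total_interest=$88.65
After 7 (deposit($50)): balance=$1688.65 total_interest=$88.65
After 8 (withdraw($300)): balance=$1388.65 total_interest=$88.65

Answer: 1388.65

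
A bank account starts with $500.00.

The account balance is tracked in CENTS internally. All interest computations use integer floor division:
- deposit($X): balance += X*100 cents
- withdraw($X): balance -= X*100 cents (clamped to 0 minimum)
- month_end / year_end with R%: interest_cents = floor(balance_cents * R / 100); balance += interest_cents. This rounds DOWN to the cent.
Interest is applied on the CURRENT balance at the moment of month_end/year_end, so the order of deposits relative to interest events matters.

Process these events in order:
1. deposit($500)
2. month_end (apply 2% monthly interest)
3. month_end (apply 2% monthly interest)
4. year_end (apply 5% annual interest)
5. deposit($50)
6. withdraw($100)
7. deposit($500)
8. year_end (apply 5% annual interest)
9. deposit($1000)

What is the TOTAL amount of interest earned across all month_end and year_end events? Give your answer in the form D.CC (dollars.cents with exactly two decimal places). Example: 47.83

After 1 (deposit($500)): balance=$1000.00 total_interest=$0.00
After 2 (month_end (apply 2% monthly interest)): balance=$1020.00 total_interest=$20.00
After 3 (month_end (apply 2% monthly interest)): balance=$1040.40 total_interest=$40.40
After 4 (year_end (apply 5% annual interest)): balance=$1092.42 total_interest=$92.42
After 5 (deposit($50)): balance=$1142.42 total_interest=$92.42
After 6 (withdraw($100)): balance=$1042.42 total_interest=$92.42
After 7 (deposit($500)): balance=$1542.42 total_interest=$92.42
After 8 (year_end (apply 5% annual interest)): balance=$1619.54 total_interest=$169.54
After 9 (deposit($1000)): balance=$2619.54 total_interest=$169.54

Answer: 169.54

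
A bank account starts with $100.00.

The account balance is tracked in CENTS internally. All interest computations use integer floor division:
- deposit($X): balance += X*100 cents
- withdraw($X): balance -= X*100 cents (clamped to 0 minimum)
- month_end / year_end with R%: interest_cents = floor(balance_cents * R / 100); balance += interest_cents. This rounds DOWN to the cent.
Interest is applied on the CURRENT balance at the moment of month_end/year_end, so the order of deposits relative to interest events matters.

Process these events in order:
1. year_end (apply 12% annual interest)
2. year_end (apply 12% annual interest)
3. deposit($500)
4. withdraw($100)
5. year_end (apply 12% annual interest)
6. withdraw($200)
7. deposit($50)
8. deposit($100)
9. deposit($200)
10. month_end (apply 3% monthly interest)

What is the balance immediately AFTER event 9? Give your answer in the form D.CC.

After 1 (year_end (apply 12% annual interest)): balance=$112.00 total_interest=$12.00
After 2 (year_end (apply 12% annual interest)): balance=$125.44 total_interest=$25.44
After 3 (deposit($500)): balance=$625.44 total_interest=$25.44
After 4 (withdraw($100)): balance=$525.44 total_interest=$25.44
After 5 (year_end (apply 12% annual interest)): balance=$588.49 total_interest=$88.49
After 6 (withdraw($200)): balance=$388.49 total_interest=$88.49
After 7 (deposit($50)): balance=$438.49 total_interest=$88.49
After 8 (deposit($100)): balance=$538.49 total_interest=$88.49
After 9 (deposit($200)): balance=$738.49 total_interest=$88.49

Answer: 738.49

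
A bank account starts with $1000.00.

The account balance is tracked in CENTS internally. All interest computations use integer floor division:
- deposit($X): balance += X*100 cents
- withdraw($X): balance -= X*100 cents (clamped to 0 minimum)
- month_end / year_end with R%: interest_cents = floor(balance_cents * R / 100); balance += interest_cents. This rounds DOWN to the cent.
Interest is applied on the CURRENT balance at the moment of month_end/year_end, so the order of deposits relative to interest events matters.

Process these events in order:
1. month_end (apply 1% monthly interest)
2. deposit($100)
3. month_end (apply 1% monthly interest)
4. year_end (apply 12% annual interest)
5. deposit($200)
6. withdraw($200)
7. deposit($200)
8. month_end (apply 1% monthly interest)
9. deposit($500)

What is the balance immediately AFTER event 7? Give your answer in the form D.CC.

After 1 (month_end (apply 1% monthly interest)): balance=$1010.00 total_interest=$10.00
After 2 (deposit($100)): balance=$1110.00 total_interest=$10.00
After 3 (month_end (apply 1% monthly interest)): balance=$1121.10 total_interest=$21.10
After 4 (year_end (apply 12% annual interest)): balance=$1255.63 total_interest=$155.63
After 5 (deposit($200)): balance=$1455.63 total_interest=$155.63
After 6 (withdraw($200)): balance=$1255.63 total_interest=$155.63
After 7 (deposit($200)): balance=$1455.63 total_interest=$155.63

Answer: 1455.63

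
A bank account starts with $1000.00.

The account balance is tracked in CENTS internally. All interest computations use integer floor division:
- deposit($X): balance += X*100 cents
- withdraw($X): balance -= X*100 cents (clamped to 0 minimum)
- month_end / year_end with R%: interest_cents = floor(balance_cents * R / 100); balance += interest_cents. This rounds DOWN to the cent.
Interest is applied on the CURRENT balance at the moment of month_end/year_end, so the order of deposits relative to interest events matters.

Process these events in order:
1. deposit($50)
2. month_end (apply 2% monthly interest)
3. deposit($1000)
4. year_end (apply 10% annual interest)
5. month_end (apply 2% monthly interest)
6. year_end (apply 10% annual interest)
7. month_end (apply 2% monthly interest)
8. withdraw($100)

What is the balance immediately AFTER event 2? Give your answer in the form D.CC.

After 1 (deposit($50)): balance=$1050.00 total_interest=$0.00
After 2 (month_end (apply 2% monthly interest)): balance=$1071.00 total_interest=$21.00

Answer: 1071.00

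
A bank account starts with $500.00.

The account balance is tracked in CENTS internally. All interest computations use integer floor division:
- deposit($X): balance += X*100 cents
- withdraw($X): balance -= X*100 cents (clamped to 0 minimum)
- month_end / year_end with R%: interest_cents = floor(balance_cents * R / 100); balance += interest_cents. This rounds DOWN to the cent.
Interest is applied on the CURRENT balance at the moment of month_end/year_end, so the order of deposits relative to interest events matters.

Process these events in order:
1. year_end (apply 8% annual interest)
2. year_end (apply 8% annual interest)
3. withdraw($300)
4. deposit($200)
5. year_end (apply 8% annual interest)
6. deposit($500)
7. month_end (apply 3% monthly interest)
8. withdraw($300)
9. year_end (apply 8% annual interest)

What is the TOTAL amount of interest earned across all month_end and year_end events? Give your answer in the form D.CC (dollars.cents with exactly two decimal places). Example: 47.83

Answer: 212.70

Derivation:
After 1 (year_end (apply 8% annual interest)): balance=$540.00 total_interest=$40.00
After 2 (year_end (apply 8% annual interest)): balance=$583.20 total_interest=$83.20
After 3 (withdraw($300)): balance=$283.20 total_interest=$83.20
After 4 (deposit($200)): balance=$483.20 total_interest=$83.20
After 5 (year_end (apply 8% annual interest)): balance=$521.85 total_interest=$121.85
After 6 (deposit($500)): balance=$1021.85 total_interest=$121.85
After 7 (month_end (apply 3% monthly interest)): balance=$1052.50 total_interest=$152.50
After 8 (withdraw($300)): balance=$752.50 total_interest=$152.50
After 9 (year_end (apply 8% annual interest)): balance=$812.70 total_interest=$212.70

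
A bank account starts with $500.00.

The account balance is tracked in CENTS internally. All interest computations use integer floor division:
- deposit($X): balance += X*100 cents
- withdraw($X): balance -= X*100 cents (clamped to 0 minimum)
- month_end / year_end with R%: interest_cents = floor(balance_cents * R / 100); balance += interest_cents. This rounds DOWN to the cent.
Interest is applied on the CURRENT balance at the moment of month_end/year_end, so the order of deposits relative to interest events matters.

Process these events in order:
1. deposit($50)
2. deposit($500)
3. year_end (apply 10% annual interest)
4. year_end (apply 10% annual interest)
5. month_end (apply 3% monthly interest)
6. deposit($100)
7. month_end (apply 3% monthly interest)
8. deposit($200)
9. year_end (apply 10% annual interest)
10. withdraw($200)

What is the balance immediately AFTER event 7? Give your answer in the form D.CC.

Answer: 1450.86

Derivation:
After 1 (deposit($50)): balance=$550.00 total_interest=$0.00
After 2 (deposit($500)): balance=$1050.00 total_interest=$0.00
After 3 (year_end (apply 10% annual interest)): balance=$1155.00 total_interest=$105.00
After 4 (year_end (apply 10% annual interest)): balance=$1270.50 total_interest=$220.50
After 5 (month_end (apply 3% monthly interest)): balance=$1308.61 total_interest=$258.61
After 6 (deposit($100)): balance=$1408.61 total_interest=$258.61
After 7 (month_end (apply 3% monthly interest)): balance=$1450.86 total_interest=$300.86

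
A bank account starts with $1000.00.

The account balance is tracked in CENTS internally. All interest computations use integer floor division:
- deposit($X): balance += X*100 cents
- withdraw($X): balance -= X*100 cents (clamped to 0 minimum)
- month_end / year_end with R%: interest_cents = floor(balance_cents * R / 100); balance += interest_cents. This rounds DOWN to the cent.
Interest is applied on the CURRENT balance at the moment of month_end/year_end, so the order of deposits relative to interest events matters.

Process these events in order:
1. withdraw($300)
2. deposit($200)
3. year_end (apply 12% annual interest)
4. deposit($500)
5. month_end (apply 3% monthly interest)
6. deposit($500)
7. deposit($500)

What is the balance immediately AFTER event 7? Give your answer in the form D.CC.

After 1 (withdraw($300)): balance=$700.00 total_interest=$0.00
After 2 (deposit($200)): balance=$900.00 total_interest=$0.00
After 3 (year_end (apply 12% annual interest)): balance=$1008.00 total_interest=$108.00
After 4 (deposit($500)): balance=$1508.00 total_interest=$108.00
After 5 (month_end (apply 3% monthly interest)): balance=$1553.24 total_interest=$153.24
After 6 (deposit($500)): balance=$2053.24 total_interest=$153.24
After 7 (deposit($500)): balance=$2553.24 total_interest=$153.24

Answer: 2553.24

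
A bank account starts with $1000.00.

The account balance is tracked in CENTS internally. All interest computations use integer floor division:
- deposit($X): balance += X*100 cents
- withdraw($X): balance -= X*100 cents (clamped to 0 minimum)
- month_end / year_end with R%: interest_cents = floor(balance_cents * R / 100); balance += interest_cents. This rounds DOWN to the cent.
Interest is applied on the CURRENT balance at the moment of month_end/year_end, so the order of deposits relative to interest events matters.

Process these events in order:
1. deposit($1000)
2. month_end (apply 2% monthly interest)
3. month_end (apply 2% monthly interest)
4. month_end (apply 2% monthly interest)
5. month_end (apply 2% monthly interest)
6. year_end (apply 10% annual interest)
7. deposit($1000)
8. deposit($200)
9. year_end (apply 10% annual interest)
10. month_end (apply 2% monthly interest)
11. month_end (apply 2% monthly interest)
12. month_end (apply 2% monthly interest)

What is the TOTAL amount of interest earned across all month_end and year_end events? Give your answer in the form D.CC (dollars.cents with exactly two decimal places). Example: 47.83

Answer: 980.57

Derivation:
After 1 (deposit($1000)): balance=$2000.00 total_interest=$0.00
After 2 (month_end (apply 2% monthly interest)): balance=$2040.00 total_interest=$40.00
After 3 (month_end (apply 2% monthly interest)): balance=$2080.80 total_interest=$80.80
After 4 (month_end (apply 2% monthly interest)): balance=$2122.41 total_interest=$122.41
After 5 (month_end (apply 2% monthly interest)): balance=$2164.85 total_interest=$164.85
After 6 (year_end (apply 10% annual interest)): balance=$2381.33 total_interest=$381.33
After 7 (deposit($1000)): balance=$3381.33 total_interest=$381.33
After 8 (deposit($200)): balance=$3581.33 total_interest=$381.33
After 9 (year_end (apply 10% annual interest)): balance=$3939.46 total_interest=$739.46
After 10 (month_end (apply 2% monthly interest)): balance=$4018.24 total_interest=$818.24
After 11 (month_end (apply 2% monthly interest)): balance=$4098.60 total_interest=$898.60
After 12 (month_end (apply 2% monthly interest)): balance=$4180.57 total_interest=$980.57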